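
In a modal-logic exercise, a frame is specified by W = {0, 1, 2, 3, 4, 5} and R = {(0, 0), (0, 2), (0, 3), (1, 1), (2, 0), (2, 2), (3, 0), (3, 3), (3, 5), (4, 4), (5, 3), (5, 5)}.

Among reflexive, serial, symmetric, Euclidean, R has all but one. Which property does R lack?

Euclidean

Reflexive: yes — every world is R-related to itself.
Serial: yes — every world has a successor (e.g. 0 R 0).
Symmetric: yes — every pair in R has its reverse in R.
Euclidean: no — 0 R 2 and 0 R 3, but not 2 R 3.
Only Euclidean fails.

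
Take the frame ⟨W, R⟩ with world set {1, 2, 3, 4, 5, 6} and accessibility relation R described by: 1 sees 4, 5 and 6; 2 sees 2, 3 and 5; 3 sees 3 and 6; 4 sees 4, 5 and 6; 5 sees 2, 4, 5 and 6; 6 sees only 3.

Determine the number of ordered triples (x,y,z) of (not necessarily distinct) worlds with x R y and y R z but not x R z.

Enumerating: (1,5,2), (1,6,3), (2,3,6), (2,5,4), (2,5,6), (4,5,2), (4,6,3), (5,2,3), (5,6,3), (6,3,6).

10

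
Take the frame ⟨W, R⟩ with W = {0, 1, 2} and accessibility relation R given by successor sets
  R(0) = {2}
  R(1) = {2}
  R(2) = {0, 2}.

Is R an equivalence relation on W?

Reflexive: no — 0 is not related to itself.
Symmetric: no — 1 R 2 but not 2 R 1.
Transitive: no — 1 R 2 and 2 R 0, but not 1 R 0.
So R is not an equivalence relation.

No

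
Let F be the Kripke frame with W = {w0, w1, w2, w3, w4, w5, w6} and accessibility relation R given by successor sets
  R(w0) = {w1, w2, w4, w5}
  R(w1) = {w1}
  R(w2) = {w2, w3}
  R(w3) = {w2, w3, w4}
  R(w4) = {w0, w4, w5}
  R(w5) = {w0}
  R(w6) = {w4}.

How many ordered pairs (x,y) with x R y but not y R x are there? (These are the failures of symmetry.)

Enumerating: (w0,w1), (w0,w2), (w3,w4), (w4,w5), (w6,w4).

5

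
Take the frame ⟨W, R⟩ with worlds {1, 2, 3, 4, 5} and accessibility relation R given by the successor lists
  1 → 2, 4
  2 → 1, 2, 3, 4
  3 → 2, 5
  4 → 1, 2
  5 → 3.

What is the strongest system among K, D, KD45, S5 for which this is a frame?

D

Serial (axiom D): yes — every world has a successor (e.g. 1 R 2).
Euclidean (axiom 5): no — 2 R 1 and 2 R 3, but not 1 R 3.
Transitive (axiom 4): no — 1 R 2 and 2 R 3, but not 1 R 3.
Reflexive (axiom T): no — 1 is not related to itself.
So F validates K, D; KD45 would additionally require R to be Euclidean and transitive. The strongest is D.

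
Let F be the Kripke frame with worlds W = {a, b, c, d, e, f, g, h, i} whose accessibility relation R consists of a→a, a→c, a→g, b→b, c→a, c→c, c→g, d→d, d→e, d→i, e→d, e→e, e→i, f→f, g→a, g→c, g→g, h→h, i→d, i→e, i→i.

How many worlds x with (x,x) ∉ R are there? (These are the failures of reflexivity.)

R is reflexive; there are no such worlds.

0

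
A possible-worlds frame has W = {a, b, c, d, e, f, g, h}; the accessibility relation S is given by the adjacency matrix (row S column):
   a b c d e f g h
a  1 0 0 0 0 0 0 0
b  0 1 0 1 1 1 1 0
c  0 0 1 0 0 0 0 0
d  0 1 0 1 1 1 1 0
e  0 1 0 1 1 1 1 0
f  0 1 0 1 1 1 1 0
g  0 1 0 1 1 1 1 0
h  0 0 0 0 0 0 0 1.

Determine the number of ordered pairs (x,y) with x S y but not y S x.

0

S is symmetric; there are no such tuples.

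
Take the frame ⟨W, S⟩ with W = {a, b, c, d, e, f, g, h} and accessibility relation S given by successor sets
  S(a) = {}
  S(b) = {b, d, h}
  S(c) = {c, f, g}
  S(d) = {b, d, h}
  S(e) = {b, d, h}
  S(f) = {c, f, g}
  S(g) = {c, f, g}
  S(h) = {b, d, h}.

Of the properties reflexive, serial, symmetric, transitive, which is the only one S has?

Reflexive: no — a is not related to itself.
Serial: no — a has no S-successor.
Symmetric: no — e S b but not b S e.
Transitive: yes — every two-step S-path is closed by a direct edge.
Only transitive holds.

transitive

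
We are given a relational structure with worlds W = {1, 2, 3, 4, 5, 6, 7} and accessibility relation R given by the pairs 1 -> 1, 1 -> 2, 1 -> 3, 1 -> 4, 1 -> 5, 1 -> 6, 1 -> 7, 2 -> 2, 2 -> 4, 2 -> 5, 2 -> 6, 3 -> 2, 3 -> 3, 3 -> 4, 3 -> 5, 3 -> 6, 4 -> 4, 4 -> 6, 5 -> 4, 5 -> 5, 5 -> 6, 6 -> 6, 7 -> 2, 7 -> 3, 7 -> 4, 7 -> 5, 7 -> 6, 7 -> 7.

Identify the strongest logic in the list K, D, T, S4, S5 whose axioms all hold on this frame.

Serial (axiom D): yes — every world has a successor (e.g. 1 R 1).
Reflexive (axiom T): yes — every world is R-related to itself.
Transitive (axiom 4): yes — every two-step R-path is closed by a direct edge.
Euclidean (axiom 5): no — 1 R 2 and 1 R 3, but not 2 R 3.
So F validates K, D, T, S4; S5 would additionally require R to be Euclidean. The strongest is S4.

S4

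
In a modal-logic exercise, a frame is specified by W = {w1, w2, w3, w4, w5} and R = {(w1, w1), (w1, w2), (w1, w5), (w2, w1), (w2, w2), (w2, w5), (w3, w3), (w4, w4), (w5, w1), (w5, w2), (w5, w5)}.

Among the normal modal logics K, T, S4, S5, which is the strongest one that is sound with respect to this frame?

S5

Reflexive (axiom T): yes — every world is R-related to itself.
Transitive (axiom 4): yes — every two-step R-path is closed by a direct edge.
Euclidean (axiom 5): yes — any two successors of a common world are R-related.
So F validates K, T, S4, S5. The strongest is S5.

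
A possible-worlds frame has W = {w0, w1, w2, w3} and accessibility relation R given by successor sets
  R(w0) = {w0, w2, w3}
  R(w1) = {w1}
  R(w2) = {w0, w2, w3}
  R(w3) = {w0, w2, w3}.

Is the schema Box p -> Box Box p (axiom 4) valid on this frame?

Yes

Axiom 4 corresponds to the accessibility relation being transitive.
Transitive: yes — every two-step R-path is closed by a direct edge.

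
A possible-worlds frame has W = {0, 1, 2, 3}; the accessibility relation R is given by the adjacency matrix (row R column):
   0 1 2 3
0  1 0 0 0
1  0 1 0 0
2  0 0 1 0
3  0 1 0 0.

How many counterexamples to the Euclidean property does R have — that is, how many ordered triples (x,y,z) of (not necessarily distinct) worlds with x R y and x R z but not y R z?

0

R is Euclidean; there are no such tuples.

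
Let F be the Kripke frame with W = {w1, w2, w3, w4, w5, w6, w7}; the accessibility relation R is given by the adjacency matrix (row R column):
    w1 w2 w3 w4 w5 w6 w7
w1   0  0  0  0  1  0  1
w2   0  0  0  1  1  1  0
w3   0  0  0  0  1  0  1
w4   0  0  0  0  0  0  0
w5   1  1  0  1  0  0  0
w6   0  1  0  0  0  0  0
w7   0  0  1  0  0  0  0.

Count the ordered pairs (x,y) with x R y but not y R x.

Enumerating: (w1,w7), (w2,w4), (w3,w5), (w5,w4).

4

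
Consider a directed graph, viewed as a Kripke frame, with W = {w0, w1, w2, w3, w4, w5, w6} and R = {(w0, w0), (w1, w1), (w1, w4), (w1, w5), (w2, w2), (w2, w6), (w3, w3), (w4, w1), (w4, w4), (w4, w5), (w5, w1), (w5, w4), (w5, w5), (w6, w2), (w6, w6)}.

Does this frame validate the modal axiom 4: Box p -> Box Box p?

The schema 4 characterises exactly the transitive frames.
Transitive: yes — every two-step R-path is closed by a direct edge.

Yes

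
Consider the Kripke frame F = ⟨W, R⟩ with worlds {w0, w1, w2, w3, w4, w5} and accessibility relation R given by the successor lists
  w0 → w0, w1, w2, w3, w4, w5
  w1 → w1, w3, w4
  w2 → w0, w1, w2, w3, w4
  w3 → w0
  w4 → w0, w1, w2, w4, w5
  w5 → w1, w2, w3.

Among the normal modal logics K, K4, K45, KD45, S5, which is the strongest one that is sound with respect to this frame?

Transitive (axiom 4): no — w1 R w3 and w3 R w0, but not w1 R w0.
Euclidean (axiom 5): no — w0 R w1 and w0 R w2, but not w1 R w2.
Serial (axiom D): yes — every world has a successor (e.g. w0 R w0).
Reflexive (axiom T): no — w3 is not related to itself.
So F validates K; K4 would additionally require R to be transitive. The strongest is K.

K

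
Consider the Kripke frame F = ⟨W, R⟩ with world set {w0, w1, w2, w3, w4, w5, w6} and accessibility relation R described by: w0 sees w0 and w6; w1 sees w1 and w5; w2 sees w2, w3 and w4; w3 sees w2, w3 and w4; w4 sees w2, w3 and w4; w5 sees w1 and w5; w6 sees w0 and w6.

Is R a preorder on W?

Reflexive: yes — every world is R-related to itself.
Transitive: yes — every two-step R-path is closed by a direct edge.
So R is a preorder.

Yes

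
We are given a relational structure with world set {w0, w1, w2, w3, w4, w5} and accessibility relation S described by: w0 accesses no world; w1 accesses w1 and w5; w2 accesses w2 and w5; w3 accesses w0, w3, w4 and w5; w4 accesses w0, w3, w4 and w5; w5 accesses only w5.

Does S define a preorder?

Reflexive: no — w0 is not related to itself.
Transitive: yes — every two-step S-path is closed by a direct edge.
So S is not a preorder.

No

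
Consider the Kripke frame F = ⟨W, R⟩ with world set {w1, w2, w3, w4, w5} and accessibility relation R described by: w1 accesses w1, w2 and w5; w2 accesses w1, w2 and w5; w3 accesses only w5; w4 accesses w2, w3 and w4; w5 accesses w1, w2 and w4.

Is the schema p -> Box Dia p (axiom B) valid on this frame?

By correspondence theory, B is valid on a frame iff R is symmetric.
Symmetric: no — w3 R w5 but not w5 R w3.

No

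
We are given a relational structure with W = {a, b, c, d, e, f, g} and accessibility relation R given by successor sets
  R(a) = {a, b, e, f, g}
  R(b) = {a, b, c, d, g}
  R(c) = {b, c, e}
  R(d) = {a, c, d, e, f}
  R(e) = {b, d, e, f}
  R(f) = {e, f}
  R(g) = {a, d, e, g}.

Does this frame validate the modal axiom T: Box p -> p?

Yes

By correspondence theory, T is valid on a frame iff R is reflexive.
Reflexive: yes — every world is R-related to itself.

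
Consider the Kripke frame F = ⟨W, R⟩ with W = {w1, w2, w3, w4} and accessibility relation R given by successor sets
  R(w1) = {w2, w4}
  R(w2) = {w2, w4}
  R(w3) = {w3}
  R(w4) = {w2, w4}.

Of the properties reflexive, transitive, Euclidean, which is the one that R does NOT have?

Reflexive: no — w1 is not related to itself.
Transitive: yes — every two-step R-path is closed by a direct edge.
Euclidean: yes — any two successors of a common world are R-related.
Only reflexive fails.

reflexive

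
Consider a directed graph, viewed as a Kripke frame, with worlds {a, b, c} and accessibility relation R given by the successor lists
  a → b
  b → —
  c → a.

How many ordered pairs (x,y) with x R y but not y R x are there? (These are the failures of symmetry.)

2

Enumerating: (a,b), (c,a).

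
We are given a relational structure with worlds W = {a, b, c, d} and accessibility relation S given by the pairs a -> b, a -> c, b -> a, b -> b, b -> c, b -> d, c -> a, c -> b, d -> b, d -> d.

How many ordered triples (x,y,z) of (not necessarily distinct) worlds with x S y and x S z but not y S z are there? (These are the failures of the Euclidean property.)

8

Enumerating: (a,c,c), (b,a,a), (b,a,d), (b,c,c), (b,c,d), (b,d,a), (b,d,c), (c,a,a).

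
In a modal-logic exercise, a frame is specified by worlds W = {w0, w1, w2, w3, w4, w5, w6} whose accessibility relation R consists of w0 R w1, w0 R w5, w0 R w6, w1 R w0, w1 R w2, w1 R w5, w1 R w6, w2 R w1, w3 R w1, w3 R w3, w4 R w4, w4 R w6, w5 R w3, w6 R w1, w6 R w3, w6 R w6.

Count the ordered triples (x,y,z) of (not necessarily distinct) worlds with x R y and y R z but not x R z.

Enumerating: (w0,w1,w0), (w0,w1,w2), (w0,w5,w3), (w0,w6,w3), (w1,w0,w1), (w1,w2,w1), (w1,w5,w3), (w1,w6,w1), (w1,w6,w3), (w2,w1,w0), (w2,w1,w2), (w2,w1,w5), … and 11 more.
Total: 23.

23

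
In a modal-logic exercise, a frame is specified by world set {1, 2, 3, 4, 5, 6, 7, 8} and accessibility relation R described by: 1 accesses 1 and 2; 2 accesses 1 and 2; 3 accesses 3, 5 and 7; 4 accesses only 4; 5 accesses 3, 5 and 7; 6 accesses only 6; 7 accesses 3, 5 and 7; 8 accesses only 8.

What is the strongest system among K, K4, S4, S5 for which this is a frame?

S5

Transitive (axiom 4): yes — every two-step R-path is closed by a direct edge.
Reflexive (axiom T): yes — every world is R-related to itself.
Euclidean (axiom 5): yes — any two successors of a common world are R-related.
So F validates K, K4, S4, S5. The strongest is S5.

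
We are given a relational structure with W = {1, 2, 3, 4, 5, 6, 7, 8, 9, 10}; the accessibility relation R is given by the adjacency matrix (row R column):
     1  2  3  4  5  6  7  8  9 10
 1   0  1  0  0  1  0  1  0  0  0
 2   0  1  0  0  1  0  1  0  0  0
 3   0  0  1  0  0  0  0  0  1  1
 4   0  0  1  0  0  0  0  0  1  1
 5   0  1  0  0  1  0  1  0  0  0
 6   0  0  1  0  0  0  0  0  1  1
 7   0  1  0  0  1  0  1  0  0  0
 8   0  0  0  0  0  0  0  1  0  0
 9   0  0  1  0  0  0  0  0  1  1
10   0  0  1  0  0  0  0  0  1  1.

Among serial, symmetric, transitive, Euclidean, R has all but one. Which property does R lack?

Serial: yes — every world has a successor (e.g. 1 R 2).
Symmetric: no — 1 R 2 but not 2 R 1.
Transitive: yes — every two-step R-path is closed by a direct edge.
Euclidean: yes — any two successors of a common world are R-related.
Only symmetric fails.

symmetric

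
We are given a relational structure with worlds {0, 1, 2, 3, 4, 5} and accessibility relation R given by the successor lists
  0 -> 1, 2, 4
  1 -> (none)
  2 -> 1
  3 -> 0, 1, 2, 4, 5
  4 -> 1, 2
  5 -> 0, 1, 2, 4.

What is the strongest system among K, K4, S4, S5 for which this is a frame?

Transitive (axiom 4): yes — every two-step R-path is closed by a direct edge.
Reflexive (axiom T): no — 0 is not related to itself.
Euclidean (axiom 5): no — 0 R 1 and 0 R 2, but not 1 R 2.
So F validates K, K4; S4 would additionally require R to be reflexive. The strongest is K4.

K4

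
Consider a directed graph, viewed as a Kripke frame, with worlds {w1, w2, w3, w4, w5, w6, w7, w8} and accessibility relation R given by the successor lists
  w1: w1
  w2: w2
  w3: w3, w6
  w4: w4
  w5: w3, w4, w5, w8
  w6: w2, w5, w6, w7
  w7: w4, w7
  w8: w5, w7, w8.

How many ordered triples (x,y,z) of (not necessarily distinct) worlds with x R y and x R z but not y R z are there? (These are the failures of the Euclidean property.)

Enumerating: (w3,w6,w3), (w5,w3,w4), (w5,w3,w5), (w5,w3,w8), (w5,w4,w3), (w5,w4,w5), (w5,w4,w8), (w5,w8,w3), (w5,w8,w4), (w6,w2,w5), (w6,w2,w6), (w6,w2,w7), … and 10 more.
Total: 22.

22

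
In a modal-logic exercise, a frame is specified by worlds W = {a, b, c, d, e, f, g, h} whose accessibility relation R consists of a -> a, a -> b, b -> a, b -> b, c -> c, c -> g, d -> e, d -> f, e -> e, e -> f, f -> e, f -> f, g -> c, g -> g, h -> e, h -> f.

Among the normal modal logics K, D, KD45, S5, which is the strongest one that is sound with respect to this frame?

Serial (axiom D): yes — every world has a successor (e.g. a R a).
Euclidean (axiom 5): yes — any two successors of a common world are R-related.
Transitive (axiom 4): yes — every two-step R-path is closed by a direct edge.
Reflexive (axiom T): no — d is not related to itself.
So F validates K, D, KD45; S5 would additionally require R to be reflexive. The strongest is KD45.

KD45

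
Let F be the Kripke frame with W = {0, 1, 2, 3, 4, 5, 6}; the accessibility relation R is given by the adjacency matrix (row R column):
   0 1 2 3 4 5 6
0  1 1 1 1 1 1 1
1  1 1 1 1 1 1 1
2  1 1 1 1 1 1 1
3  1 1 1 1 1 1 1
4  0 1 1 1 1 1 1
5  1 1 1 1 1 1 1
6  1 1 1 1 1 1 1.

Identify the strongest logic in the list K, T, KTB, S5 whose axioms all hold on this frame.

T

Reflexive (axiom T): yes — every world is R-related to itself.
Symmetric (axiom B): no — 0 R 4 but not 4 R 0.
Euclidean (axiom 5): no — 1 R 4 and 1 R 0, but not 4 R 0.
So F validates K, T; KTB would additionally require R to be symmetric. The strongest is T.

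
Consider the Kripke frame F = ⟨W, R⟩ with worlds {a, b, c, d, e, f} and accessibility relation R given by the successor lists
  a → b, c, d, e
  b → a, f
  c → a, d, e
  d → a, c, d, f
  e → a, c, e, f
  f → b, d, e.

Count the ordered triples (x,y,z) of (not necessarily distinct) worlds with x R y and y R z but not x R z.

38

Enumerating: (a,b,a), (a,b,f), (a,c,a), (a,d,a), (a,d,f), (a,e,a), (a,e,f), (b,a,b), (b,a,c), (b,a,d), (b,a,e), (b,f,b), … and 26 more.
Total: 38.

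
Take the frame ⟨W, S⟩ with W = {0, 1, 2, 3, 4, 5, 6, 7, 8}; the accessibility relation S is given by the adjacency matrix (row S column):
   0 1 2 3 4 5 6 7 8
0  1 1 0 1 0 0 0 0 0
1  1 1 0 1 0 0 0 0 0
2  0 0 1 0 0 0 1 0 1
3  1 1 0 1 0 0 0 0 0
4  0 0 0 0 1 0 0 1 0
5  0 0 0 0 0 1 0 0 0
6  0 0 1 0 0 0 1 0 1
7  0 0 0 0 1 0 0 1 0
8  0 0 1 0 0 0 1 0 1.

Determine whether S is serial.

Yes

Serial: yes — every world has a successor (e.g. 0 S 0).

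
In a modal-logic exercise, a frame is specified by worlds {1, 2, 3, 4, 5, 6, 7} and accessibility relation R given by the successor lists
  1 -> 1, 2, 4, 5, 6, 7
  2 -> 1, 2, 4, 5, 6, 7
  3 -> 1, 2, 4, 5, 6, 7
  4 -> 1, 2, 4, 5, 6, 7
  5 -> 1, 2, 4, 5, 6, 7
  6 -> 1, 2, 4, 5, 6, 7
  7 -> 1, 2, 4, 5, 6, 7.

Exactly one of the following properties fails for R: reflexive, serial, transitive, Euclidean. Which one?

reflexive

Reflexive: no — 3 is not related to itself.
Serial: yes — every world has a successor (e.g. 1 R 1).
Transitive: yes — every two-step R-path is closed by a direct edge.
Euclidean: yes — any two successors of a common world are R-related.
Only reflexive fails.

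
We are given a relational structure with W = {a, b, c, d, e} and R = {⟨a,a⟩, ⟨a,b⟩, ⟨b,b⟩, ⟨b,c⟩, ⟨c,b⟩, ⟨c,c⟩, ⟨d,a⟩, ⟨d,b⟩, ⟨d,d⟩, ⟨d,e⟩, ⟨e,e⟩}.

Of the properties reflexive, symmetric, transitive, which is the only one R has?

Reflexive: yes — every world is R-related to itself.
Symmetric: no — a R b but not b R a.
Transitive: no — a R b and b R c, but not a R c.
Only reflexive holds.

reflexive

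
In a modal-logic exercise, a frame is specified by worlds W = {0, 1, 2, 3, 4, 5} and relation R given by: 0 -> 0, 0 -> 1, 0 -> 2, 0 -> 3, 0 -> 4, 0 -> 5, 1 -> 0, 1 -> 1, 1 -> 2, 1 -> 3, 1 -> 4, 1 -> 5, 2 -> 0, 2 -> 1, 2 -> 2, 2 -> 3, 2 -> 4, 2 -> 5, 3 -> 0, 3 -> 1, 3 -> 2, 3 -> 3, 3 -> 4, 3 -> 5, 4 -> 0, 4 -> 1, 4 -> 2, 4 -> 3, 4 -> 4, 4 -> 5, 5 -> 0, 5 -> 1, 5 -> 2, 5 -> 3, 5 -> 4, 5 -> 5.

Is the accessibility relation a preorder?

Yes

Reflexive: yes — every world is R-related to itself.
Transitive: yes — every two-step R-path is closed by a direct edge.
So R is a preorder.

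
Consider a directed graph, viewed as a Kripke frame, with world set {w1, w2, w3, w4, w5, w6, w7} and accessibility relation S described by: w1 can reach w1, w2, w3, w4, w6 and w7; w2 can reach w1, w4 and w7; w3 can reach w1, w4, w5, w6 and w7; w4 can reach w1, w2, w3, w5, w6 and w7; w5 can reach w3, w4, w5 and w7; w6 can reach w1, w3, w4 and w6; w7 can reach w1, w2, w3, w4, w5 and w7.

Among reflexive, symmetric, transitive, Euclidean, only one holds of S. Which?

Reflexive: no — w2 is not related to itself.
Symmetric: yes — every pair in S has its reverse in S.
Transitive: no — w1 S w3 and w3 S w5, but not w1 S w5.
Euclidean: no — w1 S w2 and w1 S w3, but not w2 S w3.
Only symmetric holds.

symmetric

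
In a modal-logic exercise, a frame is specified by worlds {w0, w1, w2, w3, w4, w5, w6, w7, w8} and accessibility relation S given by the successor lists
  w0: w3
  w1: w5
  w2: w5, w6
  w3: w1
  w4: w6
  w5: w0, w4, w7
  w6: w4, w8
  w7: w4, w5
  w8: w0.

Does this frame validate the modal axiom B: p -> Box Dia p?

No

By correspondence theory, B is valid on a frame iff S is symmetric.
Symmetric: no — w0 S w3 but not w3 S w0.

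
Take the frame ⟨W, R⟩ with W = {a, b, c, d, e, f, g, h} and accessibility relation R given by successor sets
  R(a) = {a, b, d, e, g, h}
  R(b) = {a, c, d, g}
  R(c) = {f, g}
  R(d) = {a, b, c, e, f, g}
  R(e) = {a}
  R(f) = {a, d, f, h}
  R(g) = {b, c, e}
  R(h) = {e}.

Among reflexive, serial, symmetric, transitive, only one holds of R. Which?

Reflexive: no — b is not related to itself.
Serial: yes — every world has a successor (e.g. a R a).
Symmetric: no — a R g but not g R a.
Transitive: no — a R b and b R c, but not a R c.
Only serial holds.

serial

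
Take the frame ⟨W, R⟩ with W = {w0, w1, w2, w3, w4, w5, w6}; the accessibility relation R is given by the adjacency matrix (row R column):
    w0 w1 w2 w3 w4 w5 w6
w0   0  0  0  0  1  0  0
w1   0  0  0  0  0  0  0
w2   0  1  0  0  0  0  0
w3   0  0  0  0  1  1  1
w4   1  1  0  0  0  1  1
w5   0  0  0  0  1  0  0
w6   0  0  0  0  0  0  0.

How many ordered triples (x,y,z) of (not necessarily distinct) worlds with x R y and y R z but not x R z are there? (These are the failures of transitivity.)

Enumerating: (w0,w4,w0), (w0,w4,w1), (w0,w4,w5), (w0,w4,w6), (w3,w4,w0), (w3,w4,w1), (w4,w0,w4), (w4,w5,w4), (w5,w4,w0), (w5,w4,w1), (w5,w4,w5), (w5,w4,w6).

12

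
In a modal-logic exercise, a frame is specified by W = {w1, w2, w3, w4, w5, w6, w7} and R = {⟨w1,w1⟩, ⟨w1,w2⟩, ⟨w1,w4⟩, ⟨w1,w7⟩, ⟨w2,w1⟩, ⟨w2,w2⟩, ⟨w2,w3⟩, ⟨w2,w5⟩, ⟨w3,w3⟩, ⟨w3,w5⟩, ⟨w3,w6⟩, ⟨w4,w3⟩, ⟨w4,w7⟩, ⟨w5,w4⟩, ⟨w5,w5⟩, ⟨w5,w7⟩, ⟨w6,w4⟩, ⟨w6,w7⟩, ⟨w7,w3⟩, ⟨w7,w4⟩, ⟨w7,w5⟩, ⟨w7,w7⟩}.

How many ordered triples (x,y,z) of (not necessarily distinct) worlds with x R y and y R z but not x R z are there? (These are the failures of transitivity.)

24

Enumerating: (w1,w2,w3), (w1,w2,w5), (w1,w4,w3), (w1,w7,w3), (w1,w7,w5), (w2,w1,w4), (w2,w1,w7), (w2,w3,w6), (w2,w5,w4), (w2,w5,w7), (w3,w5,w4), (w3,w5,w7), … and 12 more.
Total: 24.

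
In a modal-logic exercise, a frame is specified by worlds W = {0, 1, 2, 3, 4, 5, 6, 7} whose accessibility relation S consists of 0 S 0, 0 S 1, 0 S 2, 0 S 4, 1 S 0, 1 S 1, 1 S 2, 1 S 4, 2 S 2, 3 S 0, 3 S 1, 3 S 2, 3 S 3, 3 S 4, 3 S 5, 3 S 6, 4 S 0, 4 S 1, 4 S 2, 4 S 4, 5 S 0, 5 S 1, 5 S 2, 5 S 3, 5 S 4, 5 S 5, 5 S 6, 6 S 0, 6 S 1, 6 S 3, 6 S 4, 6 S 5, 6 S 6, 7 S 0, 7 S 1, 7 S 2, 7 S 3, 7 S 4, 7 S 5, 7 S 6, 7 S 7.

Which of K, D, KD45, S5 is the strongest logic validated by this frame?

Serial (axiom D): yes — every world has a successor (e.g. 0 S 0).
Euclidean (axiom 5): no — 0 S 2 and 0 S 1, but not 2 S 1.
Transitive (axiom 4): no — 6 S 0 and 0 S 2, but not 6 S 2.
Reflexive (axiom T): yes — every world is S-related to itself.
So F validates K, D; KD45 would additionally require S to be Euclidean and transitive. The strongest is D.

D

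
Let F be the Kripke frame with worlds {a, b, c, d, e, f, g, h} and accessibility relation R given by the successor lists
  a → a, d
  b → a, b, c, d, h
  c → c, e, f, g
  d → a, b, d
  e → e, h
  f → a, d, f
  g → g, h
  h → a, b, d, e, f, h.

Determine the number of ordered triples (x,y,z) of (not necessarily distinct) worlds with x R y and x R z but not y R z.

Enumerating: (b,a,b), (b,a,c), (b,a,h), (b,c,a), (b,c,b), (b,c,d), (b,c,h), (b,d,c), (b,d,h), (b,h,c), (c,e,c), (c,e,f), … and 27 more.
Total: 39.

39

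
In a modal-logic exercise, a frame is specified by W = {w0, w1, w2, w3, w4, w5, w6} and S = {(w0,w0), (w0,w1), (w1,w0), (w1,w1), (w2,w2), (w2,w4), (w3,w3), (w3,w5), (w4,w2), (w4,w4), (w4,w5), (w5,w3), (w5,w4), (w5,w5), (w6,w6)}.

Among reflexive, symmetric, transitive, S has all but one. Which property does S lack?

transitive

Reflexive: yes — every world is S-related to itself.
Symmetric: yes — every pair in S has its reverse in S.
Transitive: no — w2 S w4 and w4 S w5, but not w2 S w5.
Only transitive fails.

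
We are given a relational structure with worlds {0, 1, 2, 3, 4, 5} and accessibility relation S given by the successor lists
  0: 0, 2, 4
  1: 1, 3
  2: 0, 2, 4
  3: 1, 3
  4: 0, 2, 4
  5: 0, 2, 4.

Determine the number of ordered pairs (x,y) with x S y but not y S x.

Enumerating: (5,0), (5,2), (5,4).

3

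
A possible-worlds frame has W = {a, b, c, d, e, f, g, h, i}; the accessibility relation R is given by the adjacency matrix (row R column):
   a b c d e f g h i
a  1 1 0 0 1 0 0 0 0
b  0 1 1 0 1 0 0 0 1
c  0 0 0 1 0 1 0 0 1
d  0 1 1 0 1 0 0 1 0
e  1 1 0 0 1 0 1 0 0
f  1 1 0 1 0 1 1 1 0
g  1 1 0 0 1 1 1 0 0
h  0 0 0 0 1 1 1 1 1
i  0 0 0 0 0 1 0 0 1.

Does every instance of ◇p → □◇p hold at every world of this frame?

By correspondence theory, 5 is valid on a frame iff R is Euclidean.
Euclidean: no — b R c and b R e, but not c R e.

No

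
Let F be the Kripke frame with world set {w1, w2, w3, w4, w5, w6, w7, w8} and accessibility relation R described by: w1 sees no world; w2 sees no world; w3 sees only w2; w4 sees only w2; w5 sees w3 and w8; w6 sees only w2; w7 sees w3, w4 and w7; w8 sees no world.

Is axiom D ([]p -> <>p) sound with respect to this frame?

No

By correspondence theory, D is valid on a frame iff R is serial.
Serial: no — w1 has no R-successor.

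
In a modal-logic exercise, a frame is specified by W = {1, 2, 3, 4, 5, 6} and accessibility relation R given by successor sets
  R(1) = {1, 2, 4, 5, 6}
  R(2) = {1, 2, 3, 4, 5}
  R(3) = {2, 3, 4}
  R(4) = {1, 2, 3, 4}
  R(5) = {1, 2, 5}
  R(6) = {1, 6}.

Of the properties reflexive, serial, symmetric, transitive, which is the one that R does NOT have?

Reflexive: yes — every world is R-related to itself.
Serial: yes — every world has a successor (e.g. 1 R 1).
Symmetric: yes — every pair in R has its reverse in R.
Transitive: no — 1 R 2 and 2 R 3, but not 1 R 3.
Only transitive fails.

transitive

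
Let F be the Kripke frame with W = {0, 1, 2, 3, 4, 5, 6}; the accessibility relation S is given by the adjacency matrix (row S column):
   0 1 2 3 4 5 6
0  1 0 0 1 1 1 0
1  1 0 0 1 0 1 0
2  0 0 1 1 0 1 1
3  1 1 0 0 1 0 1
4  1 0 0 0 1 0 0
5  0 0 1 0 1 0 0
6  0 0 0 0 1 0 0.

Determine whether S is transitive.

No

Transitive: no — 0 S 3 and 3 S 1, but not 0 S 1.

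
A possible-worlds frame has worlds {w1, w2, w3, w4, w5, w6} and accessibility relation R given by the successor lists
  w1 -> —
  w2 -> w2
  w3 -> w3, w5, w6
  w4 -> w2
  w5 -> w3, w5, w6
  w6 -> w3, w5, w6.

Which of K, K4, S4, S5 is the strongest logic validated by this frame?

Transitive (axiom 4): yes — every two-step R-path is closed by a direct edge.
Reflexive (axiom T): no — w1 is not related to itself.
Euclidean (axiom 5): yes — any two successors of a common world are R-related.
So F validates K, K4; S4 would additionally require R to be reflexive. The strongest is K4.

K4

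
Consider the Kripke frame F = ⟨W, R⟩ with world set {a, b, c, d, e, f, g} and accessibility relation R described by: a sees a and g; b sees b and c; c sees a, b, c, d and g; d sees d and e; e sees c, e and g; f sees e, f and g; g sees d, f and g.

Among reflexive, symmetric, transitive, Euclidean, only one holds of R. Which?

Reflexive: yes — every world is R-related to itself.
Symmetric: no — a R g but not g R a.
Transitive: no — a R g and g R d, but not a R d.
Euclidean: no — c R a and c R b, but not a R b.
Only reflexive holds.

reflexive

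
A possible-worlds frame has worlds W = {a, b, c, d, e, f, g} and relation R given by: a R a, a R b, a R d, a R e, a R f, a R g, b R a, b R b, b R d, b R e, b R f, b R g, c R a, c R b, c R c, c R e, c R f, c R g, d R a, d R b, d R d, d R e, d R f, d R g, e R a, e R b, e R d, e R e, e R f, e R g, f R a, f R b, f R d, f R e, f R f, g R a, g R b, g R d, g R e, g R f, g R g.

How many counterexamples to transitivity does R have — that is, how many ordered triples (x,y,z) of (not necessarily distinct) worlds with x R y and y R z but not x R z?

9

Enumerating: (c,a,d), (c,b,d), (c,e,d), (c,f,d), (c,g,d), (f,a,g), (f,b,g), (f,d,g), (f,e,g).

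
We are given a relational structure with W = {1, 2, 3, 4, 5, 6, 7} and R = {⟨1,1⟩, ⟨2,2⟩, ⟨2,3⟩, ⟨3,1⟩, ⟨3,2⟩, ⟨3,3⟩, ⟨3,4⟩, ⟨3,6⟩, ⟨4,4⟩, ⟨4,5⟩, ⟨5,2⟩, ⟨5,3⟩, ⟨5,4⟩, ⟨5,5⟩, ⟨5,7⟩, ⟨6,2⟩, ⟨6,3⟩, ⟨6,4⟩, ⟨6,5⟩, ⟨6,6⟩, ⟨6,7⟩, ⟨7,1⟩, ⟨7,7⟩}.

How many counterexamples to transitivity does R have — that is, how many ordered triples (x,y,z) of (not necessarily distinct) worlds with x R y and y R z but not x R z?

14

Enumerating: (2,3,1), (2,3,4), (2,3,6), (3,4,5), (3,6,5), (3,6,7), (4,5,2), (4,5,3), (4,5,7), (5,3,1), (5,3,6), (5,7,1), (6,3,1), (6,7,1).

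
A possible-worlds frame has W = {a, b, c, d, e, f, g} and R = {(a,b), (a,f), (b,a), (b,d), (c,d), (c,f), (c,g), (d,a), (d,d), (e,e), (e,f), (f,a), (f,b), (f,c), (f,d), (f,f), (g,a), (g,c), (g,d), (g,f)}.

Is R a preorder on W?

Reflexive: no — a is not related to itself.
Transitive: no — a R b and b R d, but not a R d.
So R is not a preorder.

No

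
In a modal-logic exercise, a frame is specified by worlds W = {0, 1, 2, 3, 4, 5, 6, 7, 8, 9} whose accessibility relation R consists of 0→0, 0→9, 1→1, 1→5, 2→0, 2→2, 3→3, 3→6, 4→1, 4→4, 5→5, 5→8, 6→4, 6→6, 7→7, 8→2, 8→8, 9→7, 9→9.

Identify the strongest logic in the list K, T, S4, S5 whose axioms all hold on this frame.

Reflexive (axiom T): yes — every world is R-related to itself.
Transitive (axiom 4): no — 0 R 9 and 9 R 7, but not 0 R 7.
Euclidean (axiom 5): no — 0 R 9 and 0 R 0, but not 9 R 0.
So F validates K, T; S4 would additionally require R to be transitive. The strongest is T.

T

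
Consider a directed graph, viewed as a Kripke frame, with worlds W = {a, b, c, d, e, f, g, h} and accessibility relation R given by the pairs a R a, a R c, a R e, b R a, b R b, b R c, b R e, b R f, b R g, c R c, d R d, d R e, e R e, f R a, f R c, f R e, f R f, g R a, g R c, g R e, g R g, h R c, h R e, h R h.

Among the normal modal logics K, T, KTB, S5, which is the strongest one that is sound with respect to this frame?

T

Reflexive (axiom T): yes — every world is R-related to itself.
Symmetric (axiom B): no — a R c but not c R a.
Euclidean (axiom 5): no — a R c and a R e, but not c R e.
So F validates K, T; KTB would additionally require R to be symmetric. The strongest is T.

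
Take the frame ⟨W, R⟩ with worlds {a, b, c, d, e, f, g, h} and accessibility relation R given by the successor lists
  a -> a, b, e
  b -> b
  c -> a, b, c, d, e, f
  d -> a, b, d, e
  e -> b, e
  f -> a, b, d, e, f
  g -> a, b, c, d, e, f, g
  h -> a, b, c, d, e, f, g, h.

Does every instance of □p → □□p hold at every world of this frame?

Yes

Axiom 4 corresponds to the accessibility relation being transitive.
Transitive: yes — every two-step R-path is closed by a direct edge.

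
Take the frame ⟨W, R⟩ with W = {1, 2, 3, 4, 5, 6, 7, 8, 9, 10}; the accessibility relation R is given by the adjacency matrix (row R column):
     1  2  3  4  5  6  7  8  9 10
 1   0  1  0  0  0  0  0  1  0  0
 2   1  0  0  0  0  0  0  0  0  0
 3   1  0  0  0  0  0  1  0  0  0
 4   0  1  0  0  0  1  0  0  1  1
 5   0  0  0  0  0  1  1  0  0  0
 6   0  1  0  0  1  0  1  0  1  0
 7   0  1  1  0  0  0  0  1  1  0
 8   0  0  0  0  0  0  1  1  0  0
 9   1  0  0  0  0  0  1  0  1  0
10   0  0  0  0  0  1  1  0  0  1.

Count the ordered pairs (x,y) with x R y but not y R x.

14

Enumerating: (1,8), (10,6), (10,7), (3,1), (4,10), (4,2), (4,6), (4,9), (5,7), (6,2), (6,7), (6,9), (7,2), (9,1).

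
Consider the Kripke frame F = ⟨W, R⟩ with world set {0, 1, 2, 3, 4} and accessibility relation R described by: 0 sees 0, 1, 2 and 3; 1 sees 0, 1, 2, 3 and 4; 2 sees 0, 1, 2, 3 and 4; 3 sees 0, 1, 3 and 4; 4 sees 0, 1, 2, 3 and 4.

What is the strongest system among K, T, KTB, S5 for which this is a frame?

T

Reflexive (axiom T): yes — every world is R-related to itself.
Symmetric (axiom B): no — 2 R 3 but not 3 R 2.
Euclidean (axiom 5): no — 0 R 3 and 0 R 2, but not 3 R 2.
So F validates K, T; KTB would additionally require R to be symmetric. The strongest is T.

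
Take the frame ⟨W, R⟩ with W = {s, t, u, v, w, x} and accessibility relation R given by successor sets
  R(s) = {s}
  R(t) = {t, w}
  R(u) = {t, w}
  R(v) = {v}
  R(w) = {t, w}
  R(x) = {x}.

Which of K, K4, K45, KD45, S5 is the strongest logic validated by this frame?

Transitive (axiom 4): yes — every two-step R-path is closed by a direct edge.
Euclidean (axiom 5): yes — any two successors of a common world are R-related.
Serial (axiom D): yes — every world has a successor (e.g. s R s).
Reflexive (axiom T): no — u is not related to itself.
So F validates K, K4, K45, KD45; S5 would additionally require R to be reflexive. The strongest is KD45.

KD45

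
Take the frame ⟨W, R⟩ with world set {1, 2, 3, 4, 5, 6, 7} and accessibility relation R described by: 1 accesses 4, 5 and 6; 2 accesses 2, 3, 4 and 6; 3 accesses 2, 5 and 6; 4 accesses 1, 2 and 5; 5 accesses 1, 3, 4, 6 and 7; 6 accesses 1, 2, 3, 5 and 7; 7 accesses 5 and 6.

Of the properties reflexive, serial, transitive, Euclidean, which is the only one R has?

Reflexive: no — 1 is not related to itself.
Serial: yes — every world has a successor (e.g. 1 R 4).
Transitive: no — 1 R 4 and 4 R 2, but not 1 R 2.
Euclidean: no — 1 R 4 and 1 R 6, but not 4 R 6.
Only serial holds.

serial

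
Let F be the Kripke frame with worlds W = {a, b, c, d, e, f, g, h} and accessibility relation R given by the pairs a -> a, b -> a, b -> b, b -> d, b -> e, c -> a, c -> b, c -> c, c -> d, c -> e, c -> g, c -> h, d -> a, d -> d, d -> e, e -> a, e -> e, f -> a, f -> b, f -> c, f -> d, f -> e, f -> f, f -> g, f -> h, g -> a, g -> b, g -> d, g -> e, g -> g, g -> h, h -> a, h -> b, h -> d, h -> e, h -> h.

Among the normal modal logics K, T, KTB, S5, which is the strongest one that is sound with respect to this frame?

T

Reflexive (axiom T): yes — every world is R-related to itself.
Symmetric (axiom B): no — b R a but not a R b.
Euclidean (axiom 5): no — b R a and b R d, but not a R d.
So F validates K, T; KTB would additionally require R to be symmetric. The strongest is T.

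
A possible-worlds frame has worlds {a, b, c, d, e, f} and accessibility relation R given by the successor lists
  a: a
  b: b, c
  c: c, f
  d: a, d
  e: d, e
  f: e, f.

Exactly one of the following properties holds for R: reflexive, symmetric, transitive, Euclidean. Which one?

reflexive

Reflexive: yes — every world is R-related to itself.
Symmetric: no — b R c but not c R b.
Transitive: no — b R c and c R f, but not b R f.
Euclidean: no — b R c and b R b, but not c R b.
Only reflexive holds.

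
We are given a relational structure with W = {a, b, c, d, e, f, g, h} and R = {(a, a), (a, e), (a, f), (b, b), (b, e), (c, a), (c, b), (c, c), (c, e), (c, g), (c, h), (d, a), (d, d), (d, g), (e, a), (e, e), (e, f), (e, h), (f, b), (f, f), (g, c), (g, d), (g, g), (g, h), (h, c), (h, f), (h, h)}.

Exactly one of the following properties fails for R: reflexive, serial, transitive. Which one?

Reflexive: yes — every world is R-related to itself.
Serial: yes — every world has a successor (e.g. a R a).
Transitive: no — a R e and e R h, but not a R h.
Only transitive fails.

transitive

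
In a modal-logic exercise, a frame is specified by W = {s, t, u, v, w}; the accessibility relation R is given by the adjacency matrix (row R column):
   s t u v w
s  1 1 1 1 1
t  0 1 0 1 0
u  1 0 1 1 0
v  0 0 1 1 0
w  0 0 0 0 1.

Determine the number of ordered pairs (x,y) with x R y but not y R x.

4

Enumerating: (s,t), (s,v), (s,w), (t,v).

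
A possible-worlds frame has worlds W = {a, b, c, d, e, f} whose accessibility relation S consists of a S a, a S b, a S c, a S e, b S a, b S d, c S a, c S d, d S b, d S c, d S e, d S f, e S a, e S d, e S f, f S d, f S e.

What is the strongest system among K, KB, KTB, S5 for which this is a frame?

KB

Symmetric (axiom B): yes — every pair in S has its reverse in S.
Reflexive (axiom T): no — b is not related to itself.
Euclidean (axiom 5): no — a S b and a S c, but not b S c.
So F validates K, KB; KTB would additionally require S to be reflexive. The strongest is KB.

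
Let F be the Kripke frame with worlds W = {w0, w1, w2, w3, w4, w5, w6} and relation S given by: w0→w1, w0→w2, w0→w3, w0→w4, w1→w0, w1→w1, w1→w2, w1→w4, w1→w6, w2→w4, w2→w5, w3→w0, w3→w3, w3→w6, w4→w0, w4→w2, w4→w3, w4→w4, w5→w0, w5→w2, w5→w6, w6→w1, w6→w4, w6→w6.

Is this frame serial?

Serial: yes — every world has a successor (e.g. w0 S w1).

Yes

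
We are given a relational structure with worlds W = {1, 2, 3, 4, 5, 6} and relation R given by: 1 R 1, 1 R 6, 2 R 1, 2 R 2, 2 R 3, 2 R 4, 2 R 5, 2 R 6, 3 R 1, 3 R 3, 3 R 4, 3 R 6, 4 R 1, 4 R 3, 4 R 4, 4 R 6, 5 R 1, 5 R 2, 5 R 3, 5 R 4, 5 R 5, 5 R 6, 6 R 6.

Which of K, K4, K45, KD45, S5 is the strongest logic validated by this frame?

K4

Transitive (axiom 4): yes — every two-step R-path is closed by a direct edge.
Euclidean (axiom 5): no — 2 R 1 and 2 R 3, but not 1 R 3.
Serial (axiom D): yes — every world has a successor (e.g. 1 R 1).
Reflexive (axiom T): yes — every world is R-related to itself.
So F validates K, K4; K45 would additionally require R to be Euclidean. The strongest is K4.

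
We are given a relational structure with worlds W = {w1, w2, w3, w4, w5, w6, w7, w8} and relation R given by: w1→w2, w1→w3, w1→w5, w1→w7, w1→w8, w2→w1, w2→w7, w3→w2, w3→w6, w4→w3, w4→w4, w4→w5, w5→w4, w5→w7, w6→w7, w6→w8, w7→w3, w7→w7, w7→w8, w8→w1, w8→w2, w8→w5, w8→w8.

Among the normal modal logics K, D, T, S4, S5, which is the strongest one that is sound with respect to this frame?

Serial (axiom D): yes — every world has a successor (e.g. w1 R w2).
Reflexive (axiom T): no — w1 is not related to itself.
Transitive (axiom 4): no — w1 R w3 and w3 R w6, but not w1 R w6.
Euclidean (axiom 5): no — w1 R w2 and w1 R w3, but not w2 R w3.
So F validates K, D; T would additionally require R to be reflexive. The strongest is D.

D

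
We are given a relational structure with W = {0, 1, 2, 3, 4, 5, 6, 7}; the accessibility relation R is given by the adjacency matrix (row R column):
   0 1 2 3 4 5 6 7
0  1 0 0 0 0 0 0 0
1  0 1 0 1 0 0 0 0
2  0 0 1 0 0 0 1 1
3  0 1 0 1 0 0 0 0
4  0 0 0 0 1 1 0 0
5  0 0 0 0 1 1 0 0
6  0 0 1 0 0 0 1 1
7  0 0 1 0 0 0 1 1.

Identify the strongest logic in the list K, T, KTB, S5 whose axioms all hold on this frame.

Reflexive (axiom T): yes — every world is R-related to itself.
Symmetric (axiom B): yes — every pair in R has its reverse in R.
Euclidean (axiom 5): yes — any two successors of a common world are R-related.
So F validates K, T, KTB, S5. The strongest is S5.

S5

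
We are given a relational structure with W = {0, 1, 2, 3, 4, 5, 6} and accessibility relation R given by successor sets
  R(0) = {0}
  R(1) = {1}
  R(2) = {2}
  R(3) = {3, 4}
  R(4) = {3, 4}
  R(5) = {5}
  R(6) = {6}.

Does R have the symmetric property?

Symmetric: yes — every pair in R has its reverse in R.

Yes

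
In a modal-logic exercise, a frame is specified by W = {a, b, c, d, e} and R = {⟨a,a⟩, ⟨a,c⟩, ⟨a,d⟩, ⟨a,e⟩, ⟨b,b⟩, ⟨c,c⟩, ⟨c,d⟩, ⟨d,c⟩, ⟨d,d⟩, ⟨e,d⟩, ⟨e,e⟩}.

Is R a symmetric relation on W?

No

Symmetric: no — a R c but not c R a.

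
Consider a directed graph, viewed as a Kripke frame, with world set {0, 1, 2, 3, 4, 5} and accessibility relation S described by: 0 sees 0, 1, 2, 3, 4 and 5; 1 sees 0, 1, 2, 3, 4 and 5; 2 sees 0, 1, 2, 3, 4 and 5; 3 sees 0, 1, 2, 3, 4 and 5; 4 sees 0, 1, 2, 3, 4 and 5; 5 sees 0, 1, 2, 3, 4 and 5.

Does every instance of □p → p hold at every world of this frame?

Yes

The schema T characterises exactly the reflexive frames.
Reflexive: yes — every world is S-related to itself.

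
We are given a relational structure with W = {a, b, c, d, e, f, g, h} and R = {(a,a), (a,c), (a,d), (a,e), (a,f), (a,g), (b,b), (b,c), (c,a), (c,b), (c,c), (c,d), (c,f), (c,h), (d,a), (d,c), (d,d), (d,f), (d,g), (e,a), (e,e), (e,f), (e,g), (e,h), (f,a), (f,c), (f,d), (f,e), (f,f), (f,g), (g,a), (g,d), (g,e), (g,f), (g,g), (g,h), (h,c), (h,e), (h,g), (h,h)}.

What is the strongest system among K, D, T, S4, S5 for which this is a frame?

Serial (axiom D): yes — every world has a successor (e.g. a R a).
Reflexive (axiom T): yes — every world is R-related to itself.
Transitive (axiom 4): no — a R c and c R b, but not a R b.
Euclidean (axiom 5): no — a R c and a R e, but not c R e.
So F validates K, D, T; S4 would additionally require R to be transitive. The strongest is T.

T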